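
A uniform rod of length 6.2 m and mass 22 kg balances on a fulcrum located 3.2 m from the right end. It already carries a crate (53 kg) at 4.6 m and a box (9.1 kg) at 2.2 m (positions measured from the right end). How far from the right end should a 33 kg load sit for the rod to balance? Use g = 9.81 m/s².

Sum moments about the fulcrum (at 3.2 m from the right end) (the support reaction has zero arm there).
Beam weight: 22 × 9.81 = 215.8 N down at 3.1 m → arm 0.1 m, τ = 215.8 × 0.1 = 21.58 N·m clockwise.
Crate: 53 × 9.81 = 519.9 N down at 4.6 m → arm 1.4 m, τ = 519.9 × 1.4 = 727.9 N·m counterclockwise.
Box: 9.1 × 9.81 = 89.27 N down at 2.2 m → arm 1 m, τ = 89.27 × 1 = 89.27 N·m clockwise.
Net moment of existing loads = 617 N·m counterclockwise.
The load weighs 33 × 9.81 = 323.7 N and must supply an equal clockwise moment, so its lever arm about the fulcrum is 617 / 323.7 = 1.91 m.
That puts it at 3.2 − 1.91 = 1.29 m from the right end.

x ≈ 1.29 m from the right end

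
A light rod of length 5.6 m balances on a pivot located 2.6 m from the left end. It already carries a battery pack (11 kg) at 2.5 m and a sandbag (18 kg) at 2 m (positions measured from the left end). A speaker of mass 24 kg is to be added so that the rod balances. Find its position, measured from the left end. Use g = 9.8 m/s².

x ≈ 3.1 m from the left end

Taking torques about the pivot (at 2.6 m from the left end):
Battery pack: 11 × 9.8 = 107.8 N down at 2.5 m → arm 0.1 m, τ = 107.8 × 0.1 = 10.78 N·m counterclockwise.
Sandbag: 18 × 9.8 = 176.4 N down at 2 m → arm 0.6 m, τ = 176.4 × 0.6 = 105.8 N·m counterclockwise.
Net moment of existing loads = 116.6 N·m counterclockwise.
The speaker weighs 24 × 9.8 = 235.2 N and must supply an equal clockwise moment, so its lever arm about the pivot is 116.6 / 235.2 = 0.496 m.
That puts it at 2.6 + 0.496 = 3.1 m from the left end.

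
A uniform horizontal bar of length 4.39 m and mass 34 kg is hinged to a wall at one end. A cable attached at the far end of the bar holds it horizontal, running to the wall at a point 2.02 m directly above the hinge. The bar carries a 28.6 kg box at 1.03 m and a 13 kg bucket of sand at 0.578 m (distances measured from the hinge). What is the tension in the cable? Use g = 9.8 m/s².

T ≈ 596 N

About the hinge:
Beam weight: 34 × 9.8 = 333.2 N down at 2.195 m → arm 2.195 m, τ = 333.2 × 2.195 = 731.4 N·m clockwise.
Box: 28.6 × 9.8 = 280.3 N down at 1.03 m → arm 1.03 m, τ = 280.3 × 1.03 = 288.7 N·m clockwise.
Bucket of sand: 13 × 9.8 = 127.4 N down at 0.578 m → arm 0.578 m, τ = 127.4 × 0.578 = 73.64 N·m clockwise.
Total clockwise load moment = 1094 N·m.
The cable tension T acts at 4.39 m; only its component perpendicular to the bar, T sinθ, produces torque. sinθ = h/√(h²+d²) = 2.02/√(2.02²+4.39²) = 0.418.
For rotational equilibrium, T × 4.39 × 0.418 = 1094, so T = 1094 / 1.835 = 596 N.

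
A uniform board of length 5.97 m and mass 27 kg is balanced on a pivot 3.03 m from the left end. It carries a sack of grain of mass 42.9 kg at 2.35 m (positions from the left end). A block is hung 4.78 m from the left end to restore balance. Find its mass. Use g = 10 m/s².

Choose the pivot (at 3.03 m from the left end) as the axis so the support reaction has zero arm there.
Beam weight: 27 × 10 = 270 N down at 2.985 m → arm 0.045 m, τ = 270 × 0.045 = 12.15 N·m counterclockwise.
Sack of grain: 42.9 × 10 = 429 N down at 2.35 m → arm 0.68 m, τ = 429 × 0.68 = 291.7 N·m counterclockwise.
Net moment of known loads = 303.8 N·m counterclockwise.
An unknown mass m at 4.78 m has arm 1.75 m; its moment is m·g·1.75 clockwise.
Setting net torque to zero: m × 10 × 1.75 = 303.8 → m = 303.8 / (10 × 1.75) = 17.4 kg.

m ≈ 17.4 kg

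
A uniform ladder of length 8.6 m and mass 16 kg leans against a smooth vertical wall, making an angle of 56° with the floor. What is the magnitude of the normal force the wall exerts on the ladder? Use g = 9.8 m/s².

N_wall ≈ 52.9 N

Choose the foot of the ladder as the axis so the floor normal and friction both act there and drop out.
Ladder weight 16×9.8 = 156.8 N acts at 4.3 m along the ladder; its horizontal arm is 4.3·cos56° = 2.405 m → τ = 377.1 N·m clockwise.
Wall normal N acts horizontally at the top; its moment arm is the height L sinθ = 8.6·sin56° = 7.13 m, counterclockwise.
Balancing moments: N × 7.13 = 377.1, giving N = 52.9 N.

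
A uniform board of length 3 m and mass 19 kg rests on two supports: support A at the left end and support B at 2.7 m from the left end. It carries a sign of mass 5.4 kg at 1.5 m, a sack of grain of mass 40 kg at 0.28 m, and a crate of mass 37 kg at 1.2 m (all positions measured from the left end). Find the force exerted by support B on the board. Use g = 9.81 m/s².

Choose support A as the axis so its reaction then has zero moment arm.
Beam weight: 19 × 9.81 = 186.4 N down at 1.5 m → arm 1.5 m, τ = 186.4 × 1.5 = 279.6 N·m clockwise.
Sign: 5.4 × 9.81 = 52.97 N down at 1.5 m → arm 1.5 m, τ = 52.97 × 1.5 = 79.45 N·m clockwise.
Sack of grain: 40 × 9.81 = 392.4 N down at 0.28 m → arm 0.28 m, τ = 392.4 × 0.28 = 109.9 N·m clockwise.
Crate: 37 × 9.81 = 363 N down at 1.2 m → arm 1.2 m, τ = 363 × 1.2 = 435.6 N·m clockwise.
Net load moment about support A = 904.6 N·m clockwise.
Reaction R at support B is upward at 2.7 m, arm 2.7 m → moment R × 2.7 counterclockwise.
Balancing moments: R × 2.7 = 904.6, giving R = 335 N.

R_B ≈ 335 N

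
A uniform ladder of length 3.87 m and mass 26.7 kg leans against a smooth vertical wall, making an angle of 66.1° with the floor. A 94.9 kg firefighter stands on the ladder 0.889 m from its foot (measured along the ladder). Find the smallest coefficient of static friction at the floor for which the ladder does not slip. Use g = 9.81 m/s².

Taking torques about the foot of the ladder:
Ladder weight 26.7×9.81 = 261.9 N acts at 1.935 m along the ladder; its horizontal arm is 1.935·cos66.1° = 0.7839 m → τ = 205.3 N·m clockwise.
Firefighter: 94.9×9.81 = 931 N at 0.889 m → arm 0.3602 m → τ = 335.3 N·m clockwise.
Wall normal N acts horizontally at the top; its moment arm is the height L sinθ = 3.87·sin66.1° = 3.538 m, counterclockwise.
Setting net torque to zero: N × 3.538 = 540.6 → N = 152.8 N.
ΣFx = 0 ⇒ f = N_wall = 152.8 N. ΣFy = 0 ⇒ N_floor = 1193 N.
μ_min = f / N_floor = 152.8 / 1193 = 0.128.

μ_min ≈ 0.128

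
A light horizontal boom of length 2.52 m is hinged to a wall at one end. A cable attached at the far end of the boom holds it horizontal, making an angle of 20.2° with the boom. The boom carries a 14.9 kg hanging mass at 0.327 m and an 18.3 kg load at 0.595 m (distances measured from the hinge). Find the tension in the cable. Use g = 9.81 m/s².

T ≈ 178 N

Taking torques about the hinge:
Hanging mass: 14.9 × 9.81 = 146.2 N down at 0.327 m → arm 0.327 m, τ = 146.2 × 0.327 = 47.81 N·m clockwise.
Load: 18.3 × 9.81 = 179.5 N down at 0.595 m → arm 0.595 m, τ = 179.5 × 0.595 = 106.8 N·m clockwise.
Total clockwise load moment = 154.6 N·m.
The cable tension T acts at 2.52 m; only its component perpendicular to the boom, T sinθ, produces torque. sin 20.2° = 0.3453.
Balancing moments: T × 2.52 × 0.3453 = 154.6, giving T = 154.6 / 0.8702 = 178 N.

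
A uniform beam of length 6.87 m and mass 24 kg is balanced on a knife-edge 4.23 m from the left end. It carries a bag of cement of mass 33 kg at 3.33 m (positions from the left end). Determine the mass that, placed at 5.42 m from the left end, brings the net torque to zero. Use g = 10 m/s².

m ≈ 41 kg

Sum moments about the knife-edge (at 4.23 m from the left end) (the support reaction has zero arm there).
Beam weight: 24 × 10 = 240 N down at 3.435 m → arm 0.795 m, τ = 240 × 0.795 = 190.8 N·m counterclockwise.
Bag of cement: 33 × 10 = 330 N down at 3.33 m → arm 0.9 m, τ = 330 × 0.9 = 297 N·m counterclockwise.
Net moment of known loads = 487.8 N·m counterclockwise.
An unknown mass m at 5.42 m has arm 1.19 m; its moment is m·g·1.19 clockwise.
For rotational equilibrium, m × 10 × 1.19 = 487.8, so m = 487.8 / (10 × 1.19) = 41 kg.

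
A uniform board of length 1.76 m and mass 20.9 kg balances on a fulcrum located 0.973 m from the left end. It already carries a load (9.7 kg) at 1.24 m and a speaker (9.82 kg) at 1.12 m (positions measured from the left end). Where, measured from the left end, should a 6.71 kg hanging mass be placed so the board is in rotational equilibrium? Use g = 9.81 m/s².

About the fulcrum (at 0.973 m from the left end):
Beam weight: 20.9 × 9.81 = 205 N down at 0.88 m → arm 0.093 m, τ = 205 × 0.093 = 19.07 N·m counterclockwise.
Load: 9.7 × 9.81 = 95.16 N down at 1.24 m → arm 0.267 m, τ = 95.16 × 0.267 = 25.41 N·m clockwise.
Speaker: 9.82 × 9.81 = 96.33 N down at 1.12 m → arm 0.147 m, τ = 96.33 × 0.147 = 14.16 N·m clockwise.
Net moment of existing loads = 20.5 N·m clockwise.
The hanging mass weighs 6.71 × 9.81 = 65.83 N and must supply an equal counterclockwise moment, so its lever arm about the fulcrum is 20.5 / 65.83 = 0.311 m.
That puts it at 0.973 − 0.311 = 0.662 m from the left end.

x ≈ 0.662 m from the left end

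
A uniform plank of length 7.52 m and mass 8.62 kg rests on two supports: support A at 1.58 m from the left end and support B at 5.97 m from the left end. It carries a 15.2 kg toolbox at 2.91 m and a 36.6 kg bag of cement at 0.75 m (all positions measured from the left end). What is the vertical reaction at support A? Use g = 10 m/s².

R_A ≈ 585 N

Choose support B as the axis so its reaction then has zero moment arm.
Beam weight: 8.62 × 10 = 86.2 N down at 3.76 m → arm 2.21 m, τ = 86.2 × 2.21 = 190.5 N·m counterclockwise.
Toolbox: 15.2 × 10 = 152 N down at 2.91 m → arm 3.06 m, τ = 152 × 3.06 = 465.1 N·m counterclockwise.
Bag of cement: 36.6 × 10 = 366 N down at 0.75 m → arm 5.22 m, τ = 366 × 5.22 = 1911 N·m counterclockwise.
Net load moment about support B = 2567 N·m counterclockwise.
Reaction R at support A is upward at 1.58 m, arm 4.39 m → moment R × 4.39 clockwise.
For rotational equilibrium, R × 4.39 = 2567, so R = 585 N.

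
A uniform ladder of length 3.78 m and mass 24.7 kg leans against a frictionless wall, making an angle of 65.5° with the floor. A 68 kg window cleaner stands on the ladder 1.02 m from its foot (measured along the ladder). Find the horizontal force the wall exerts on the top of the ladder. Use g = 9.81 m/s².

N_wall ≈ 137 N

Sum moments about the foot of the ladder (the floor normal and friction both act there and drop out).
Ladder weight 24.7×9.81 = 242.3 N acts at 1.89 m along the ladder; its horizontal arm is 1.89·cos65.5° = 0.7838 m → τ = 189.9 N·m clockwise.
Window cleaner: 68×9.81 = 667.1 N at 1.02 m → arm 0.423 m → τ = 282.2 N·m clockwise.
Wall normal N acts horizontally at the top; its moment arm is the height L sinθ = 3.78·sin65.5° = 3.44 m, counterclockwise.
Στ = 0 ⇒ N × 3.44 = 472.1 ⇒ N = 137 N.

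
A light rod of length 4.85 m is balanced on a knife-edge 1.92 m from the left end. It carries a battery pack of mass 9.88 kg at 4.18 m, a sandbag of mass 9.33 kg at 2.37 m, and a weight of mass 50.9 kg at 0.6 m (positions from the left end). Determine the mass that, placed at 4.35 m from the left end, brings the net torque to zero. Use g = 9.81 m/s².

Sum moments about the knife-edge (at 1.92 m from the left end) (the support reaction has zero arm there).
Battery pack: 9.88 × 9.81 = 96.92 N down at 4.18 m → arm 2.26 m, τ = 96.92 × 2.26 = 219 N·m clockwise.
Sandbag: 9.33 × 9.81 = 91.53 N down at 2.37 m → arm 0.45 m, τ = 91.53 × 0.45 = 41.19 N·m clockwise.
Weight: 50.9 × 9.81 = 499.3 N down at 0.6 m → arm 1.32 m, τ = 499.3 × 1.32 = 659.1 N·m counterclockwise.
Net moment of known loads = 398.9 N·m counterclockwise.
An unknown mass m at 4.35 m has arm 2.43 m; its moment is m·g·2.43 clockwise.
Setting net torque to zero: m × 9.81 × 2.43 = 398.9 → m = 398.9 / (9.81 × 2.43) = 16.7 kg.

m ≈ 16.7 kg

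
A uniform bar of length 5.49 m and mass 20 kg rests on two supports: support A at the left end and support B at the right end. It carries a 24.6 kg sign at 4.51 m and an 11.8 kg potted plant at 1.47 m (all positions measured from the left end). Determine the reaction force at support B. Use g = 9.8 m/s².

Sum moments about support A (its reaction then has zero moment arm).
Beam weight: 20 × 9.8 = 196 N down at 2.745 m → arm 2.745 m, τ = 196 × 2.745 = 538 N·m clockwise.
Sign: 24.6 × 9.8 = 241.1 N down at 4.51 m → arm 4.51 m, τ = 241.1 × 4.51 = 1087 N·m clockwise.
Potted plant: 11.8 × 9.8 = 115.6 N down at 1.47 m → arm 1.47 m, τ = 115.6 × 1.47 = 169.9 N·m clockwise.
Net load moment about support A = 1795 N·m clockwise.
Reaction R at support B is upward at 5.49 m, arm 5.49 m → moment R × 5.49 counterclockwise.
For rotational equilibrium, R × 5.49 = 1795, so R = 327 N.

R_B ≈ 327 N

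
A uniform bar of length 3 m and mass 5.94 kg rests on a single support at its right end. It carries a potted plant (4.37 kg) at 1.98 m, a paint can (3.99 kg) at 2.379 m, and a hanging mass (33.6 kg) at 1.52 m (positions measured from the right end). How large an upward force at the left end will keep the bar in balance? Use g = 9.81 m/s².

Take moments about the right end.
Beam weight: 5.94 × 9.81 = 58.27 N down at 1.5 m → arm 1.5 m, τ = 58.27 × 1.5 = 87.41 N·m counterclockwise.
Potted plant: 4.37 × 9.81 = 42.87 N down at 1.98 m → arm 1.98 m, τ = 42.87 × 1.98 = 84.88 N·m counterclockwise.
Paint can: 3.99 × 9.81 = 39.14 N down at 2.379 m → arm 2.379 m, τ = 39.14 × 2.379 = 93.11 N·m counterclockwise.
Hanging mass: 33.6 × 9.81 = 329.6 N down at 1.52 m → arm 1.52 m, τ = 329.6 × 1.52 = 501 N·m counterclockwise.
Net moment of the loads = 766.4 N·m counterclockwise.
The upward force F acts at the left end, arm 3 m, giving F × 3 clockwise.
Balancing moments: F × 3 = 766.4, giving F = 766.4 / 3 = 255 N.

F ≈ 255 N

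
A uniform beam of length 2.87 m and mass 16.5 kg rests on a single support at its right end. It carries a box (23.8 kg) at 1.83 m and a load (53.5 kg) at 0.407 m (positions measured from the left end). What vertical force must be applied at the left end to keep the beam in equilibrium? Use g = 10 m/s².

Taking torques about the right end:
Beam weight: 16.5 × 10 = 165 N down at 1.435 m → arm 1.435 m, τ = 165 × 1.435 = 236.8 N·m counterclockwise.
Box: 23.8 × 10 = 238 N down at 1.83 m → arm 1.04 m, τ = 238 × 1.04 = 247.5 N·m counterclockwise.
Load: 53.5 × 10 = 535 N down at 0.407 m → arm 2.463 m, τ = 535 × 2.463 = 1318 N·m counterclockwise.
Net moment of the loads = 1802 N·m counterclockwise.
The upward force F acts at the left end, arm 2.87 m, giving F × 2.87 clockwise.
For rotational equilibrium, F × 2.87 = 1802, so F = 1802 / 2.87 = 628 N.

F ≈ 628 N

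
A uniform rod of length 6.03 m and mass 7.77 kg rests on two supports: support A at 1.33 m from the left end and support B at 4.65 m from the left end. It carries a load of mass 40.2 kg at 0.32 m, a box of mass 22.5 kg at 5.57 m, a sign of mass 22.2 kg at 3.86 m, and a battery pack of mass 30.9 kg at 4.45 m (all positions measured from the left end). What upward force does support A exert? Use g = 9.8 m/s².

R_A ≈ 560 N

Taking torques about support B:
Beam weight: 7.77 × 9.8 = 76.15 N down at 3.015 m → arm 1.635 m, τ = 76.15 × 1.635 = 124.5 N·m counterclockwise.
Load: 40.2 × 9.8 = 394 N down at 0.32 m → arm 4.33 m, τ = 394 × 4.33 = 1706 N·m counterclockwise.
Box: 22.5 × 9.8 = 220.5 N down at 5.57 m → arm 0.92 m, τ = 220.5 × 0.92 = 202.9 N·m clockwise.
Sign: 22.2 × 9.8 = 217.6 N down at 3.86 m → arm 0.79 m, τ = 217.6 × 0.79 = 171.9 N·m counterclockwise.
Battery pack: 30.9 × 9.8 = 302.8 N down at 4.45 m → arm 0.2 m, τ = 302.8 × 0.2 = 60.56 N·m counterclockwise.
Net load moment about support B = 1860 N·m counterclockwise.
Reaction R at support A is upward at 1.33 m, arm 3.32 m → moment R × 3.32 clockwise.
Στ = 0 ⇒ R × 3.32 = 1860 ⇒ R = 560 N.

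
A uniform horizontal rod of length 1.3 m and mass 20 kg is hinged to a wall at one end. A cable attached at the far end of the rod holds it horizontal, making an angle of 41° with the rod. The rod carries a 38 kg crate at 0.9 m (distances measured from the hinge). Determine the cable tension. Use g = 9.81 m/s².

T ≈ 543 N

Sum moments about the hinge (the unknown hinge reaction has zero arm there).
Beam weight: 20 × 9.81 = 196.2 N down at 0.65 m → arm 0.65 m, τ = 196.2 × 0.65 = 127.5 N·m clockwise.
Crate: 38 × 9.81 = 372.8 N down at 0.9 m → arm 0.9 m, τ = 372.8 × 0.9 = 335.5 N·m clockwise.
Total clockwise load moment = 463 N·m.
The cable tension T acts at 1.3 m; only its component perpendicular to the rod, T sinθ, produces torque. sin 41° = 0.6561.
For rotational equilibrium, T × 1.3 × 0.6561 = 463, so T = 463 / 0.8529 = 543 N.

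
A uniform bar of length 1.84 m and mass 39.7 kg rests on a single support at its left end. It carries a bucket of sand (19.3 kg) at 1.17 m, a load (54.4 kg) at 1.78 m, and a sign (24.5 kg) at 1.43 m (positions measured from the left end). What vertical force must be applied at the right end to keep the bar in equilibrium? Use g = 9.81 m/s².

F ≈ 1020 N

Choose the left end as the axis so the unknown pivot reaction has zero arm there.
Beam weight: 39.7 × 9.81 = 389.5 N down at 0.92 m → arm 0.92 m, τ = 389.5 × 0.92 = 358.3 N·m clockwise.
Bucket of sand: 19.3 × 9.81 = 189.3 N down at 1.17 m → arm 1.17 m, τ = 189.3 × 1.17 = 221.5 N·m clockwise.
Load: 54.4 × 9.81 = 533.7 N down at 1.78 m → arm 1.78 m, τ = 533.7 × 1.78 = 950 N·m clockwise.
Sign: 24.5 × 9.81 = 240.3 N down at 1.43 m → arm 1.43 m, τ = 240.3 × 1.43 = 343.6 N·m clockwise.
Net moment of the loads = 1873 N·m clockwise.
The upward force F acts at the right end, arm 1.84 m, giving F × 1.84 counterclockwise.
Balancing moments: F × 1.84 = 1873, giving F = 1873 / 1.84 = 1020 N.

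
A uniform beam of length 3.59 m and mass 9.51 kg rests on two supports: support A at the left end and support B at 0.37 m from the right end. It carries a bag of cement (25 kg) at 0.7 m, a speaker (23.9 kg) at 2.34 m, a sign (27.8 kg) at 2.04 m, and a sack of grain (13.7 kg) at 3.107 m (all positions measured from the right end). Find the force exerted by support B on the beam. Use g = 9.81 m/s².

R_B ≈ 515 N

Choose support A as the axis so its reaction then has zero moment arm.
Beam weight: 9.51 × 9.81 = 93.29 N down at 1.795 m → arm 1.795 m, τ = 93.29 × 1.795 = 167.5 N·m clockwise.
Bag of cement: 25 × 9.81 = 245.2 N down at 0.7 m → arm 2.89 m, τ = 245.2 × 2.89 = 708.6 N·m clockwise.
Speaker: 23.9 × 9.81 = 234.5 N down at 2.34 m → arm 1.25 m, τ = 234.5 × 1.25 = 293.1 N·m clockwise.
Sign: 27.8 × 9.81 = 272.7 N down at 2.04 m → arm 1.55 m, τ = 272.7 × 1.55 = 422.7 N·m clockwise.
Sack of grain: 13.7 × 9.81 = 134.4 N down at 3.107 m → arm 0.483 m, τ = 134.4 × 0.483 = 64.92 N·m clockwise.
Net load moment about support A = 1657 N·m clockwise.
Reaction R at support B is upward at 0.37 m, arm 3.22 m → moment R × 3.22 counterclockwise.
Setting net torque to zero: R × 3.22 = 1657 → R = 515 N.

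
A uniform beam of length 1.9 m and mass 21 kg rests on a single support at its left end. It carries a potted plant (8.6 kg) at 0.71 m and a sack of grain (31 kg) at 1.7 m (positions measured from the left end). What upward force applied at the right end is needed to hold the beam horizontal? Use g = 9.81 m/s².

F ≈ 407 N

About the left end:
Beam weight: 21 × 9.81 = 206 N down at 0.95 m → arm 0.95 m, τ = 206 × 0.95 = 195.7 N·m clockwise.
Potted plant: 8.6 × 9.81 = 84.37 N down at 0.71 m → arm 0.71 m, τ = 84.37 × 0.71 = 59.9 N·m clockwise.
Sack of grain: 31 × 9.81 = 304.1 N down at 1.7 m → arm 1.7 m, τ = 304.1 × 1.7 = 517 N·m clockwise.
Net moment of the loads = 772.6 N·m clockwise.
The upward force F acts at the right end, arm 1.9 m, giving F × 1.9 counterclockwise.
For rotational equilibrium, F × 1.9 = 772.6, so F = 772.6 / 1.9 = 407 N.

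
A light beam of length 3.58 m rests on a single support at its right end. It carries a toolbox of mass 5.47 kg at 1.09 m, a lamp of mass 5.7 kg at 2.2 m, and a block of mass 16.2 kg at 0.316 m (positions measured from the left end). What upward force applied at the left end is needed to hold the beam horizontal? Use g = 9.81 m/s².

F ≈ 204 N

Choose the right end as the axis so the unknown pivot reaction has zero arm there.
Toolbox: 5.47 × 9.81 = 53.66 N down at 1.09 m → arm 2.49 m, τ = 53.66 × 2.49 = 133.6 N·m counterclockwise.
Lamp: 5.7 × 9.81 = 55.92 N down at 2.2 m → arm 1.38 m, τ = 55.92 × 1.38 = 77.17 N·m counterclockwise.
Block: 16.2 × 9.81 = 158.9 N down at 0.316 m → arm 3.264 m, τ = 158.9 × 3.264 = 518.6 N·m counterclockwise.
Net moment of the loads = 729.4 N·m counterclockwise.
The upward force F acts at the left end, arm 3.58 m, giving F × 3.58 clockwise.
Στ = 0 ⇒ F × 3.58 = 729.4 ⇒ F = 729.4 / 3.58 = 204 N.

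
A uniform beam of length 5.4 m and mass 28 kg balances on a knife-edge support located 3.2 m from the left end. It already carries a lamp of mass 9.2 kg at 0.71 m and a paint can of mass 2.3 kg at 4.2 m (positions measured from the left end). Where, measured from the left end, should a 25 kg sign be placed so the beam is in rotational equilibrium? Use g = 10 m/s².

x ≈ 4.58 m from the left end

Taking torques about the knife-edge support (at 3.2 m from the left end):
Beam weight: 28 × 10 = 280 N down at 2.7 m → arm 0.5 m, τ = 280 × 0.5 = 140 N·m counterclockwise.
Lamp: 9.2 × 10 = 92 N down at 0.71 m → arm 2.49 m, τ = 92 × 2.49 = 229.1 N·m counterclockwise.
Paint can: 2.3 × 10 = 23 N down at 4.2 m → arm 1 m, τ = 23 × 1 = 23 N·m clockwise.
Net moment of existing loads = 346.1 N·m counterclockwise.
The sign weighs 25 × 10 = 250 N and must supply an equal clockwise moment, so its lever arm about the knife-edge support is 346.1 / 250 = 1.38 m.
That puts it at 3.2 + 1.38 = 4.58 m from the left end.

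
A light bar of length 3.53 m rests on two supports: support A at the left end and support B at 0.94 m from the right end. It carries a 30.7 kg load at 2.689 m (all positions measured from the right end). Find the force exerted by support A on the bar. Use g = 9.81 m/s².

About support B:
Load: 30.7 × 9.81 = 301.2 N down at 2.689 m → arm 1.749 m, τ = 301.2 × 1.749 = 526.8 N·m counterclockwise.
Net load moment about support B = 526.8 N·m counterclockwise.
Reaction R at support A is upward at 3.53 m, arm 2.59 m → moment R × 2.59 clockwise.
Balancing moments: R × 2.59 = 526.8, giving R = 203 N.

R_A ≈ 203 N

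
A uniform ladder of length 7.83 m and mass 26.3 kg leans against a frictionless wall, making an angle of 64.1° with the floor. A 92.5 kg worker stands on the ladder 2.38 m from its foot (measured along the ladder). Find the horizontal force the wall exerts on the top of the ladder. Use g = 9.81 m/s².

N_wall ≈ 197 N

Take moments about the foot of the ladder.
Ladder weight 26.3×9.81 = 258 N acts at 3.915 m along the ladder; its horizontal arm is 3.915·cos64.1° = 1.71 m → τ = 441.2 N·m clockwise.
Worker: 92.5×9.81 = 907.4 N at 2.38 m → arm 1.04 m → τ = 943.7 N·m clockwise.
Wall normal N acts horizontally at the top; its moment arm is the height L sinθ = 7.83·sin64.1° = 7.044 m, counterclockwise.
Setting net torque to zero: N × 7.044 = 1385 → N = 197 N.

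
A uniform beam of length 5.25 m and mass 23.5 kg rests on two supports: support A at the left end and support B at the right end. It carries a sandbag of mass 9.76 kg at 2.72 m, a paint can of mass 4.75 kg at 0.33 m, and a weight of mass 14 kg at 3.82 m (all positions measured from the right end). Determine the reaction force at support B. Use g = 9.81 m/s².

R_B ≈ 242 N

Sum moments about support A (its reaction then has zero moment arm).
Beam weight: 23.5 × 9.81 = 230.5 N down at 2.625 m → arm 2.625 m, τ = 230.5 × 2.625 = 605.1 N·m clockwise.
Sandbag: 9.76 × 9.81 = 95.75 N down at 2.72 m → arm 2.53 m, τ = 95.75 × 2.53 = 242.2 N·m clockwise.
Paint can: 4.75 × 9.81 = 46.6 N down at 0.33 m → arm 4.92 m, τ = 46.6 × 4.92 = 229.3 N·m clockwise.
Weight: 14 × 9.81 = 137.3 N down at 3.82 m → arm 1.43 m, τ = 137.3 × 1.43 = 196.3 N·m clockwise.
Net load moment about support A = 1273 N·m clockwise.
Reaction R at support B is upward at 0 m, arm 5.25 m → moment R × 5.25 counterclockwise.
Setting net torque to zero: R × 5.25 = 1273 → R = 242 N.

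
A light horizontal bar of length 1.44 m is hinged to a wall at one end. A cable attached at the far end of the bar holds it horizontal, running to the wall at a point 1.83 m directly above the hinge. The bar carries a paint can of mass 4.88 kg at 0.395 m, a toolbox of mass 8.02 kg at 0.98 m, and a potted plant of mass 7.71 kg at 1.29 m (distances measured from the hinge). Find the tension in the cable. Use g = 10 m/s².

T ≈ 174 N

Choose the hinge as the axis so the unknown hinge reaction has zero arm there.
Paint can: 4.88 × 10 = 48.8 N down at 0.395 m → arm 0.395 m, τ = 48.8 × 0.395 = 19.28 N·m clockwise.
Toolbox: 8.02 × 10 = 80.2 N down at 0.98 m → arm 0.98 m, τ = 80.2 × 0.98 = 78.6 N·m clockwise.
Potted plant: 7.71 × 10 = 77.1 N down at 1.29 m → arm 1.29 m, τ = 77.1 × 1.29 = 99.46 N·m clockwise.
Total clockwise load moment = 197.3 N·m.
The cable tension T acts at 1.44 m; only its component perpendicular to the bar, T sinθ, produces torque. sinθ = h/√(h²+d²) = 1.83/√(1.83²+1.44²) = 0.7859.
Setting net torque to zero: T × 1.44 × 0.7859 = 197.3 → T = 197.3 / 1.132 = 174 N.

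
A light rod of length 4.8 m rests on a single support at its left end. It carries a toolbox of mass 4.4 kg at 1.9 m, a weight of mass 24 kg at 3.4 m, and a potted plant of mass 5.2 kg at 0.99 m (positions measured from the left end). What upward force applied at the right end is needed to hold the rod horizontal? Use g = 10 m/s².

Taking torques about the left end:
Toolbox: 4.4 × 10 = 44 N down at 1.9 m → arm 1.9 m, τ = 44 × 1.9 = 83.6 N·m clockwise.
Weight: 24 × 10 = 240 N down at 3.4 m → arm 3.4 m, τ = 240 × 3.4 = 816 N·m clockwise.
Potted plant: 5.2 × 10 = 52 N down at 0.99 m → arm 0.99 m, τ = 52 × 0.99 = 51.48 N·m clockwise.
Net moment of the loads = 951.1 N·m clockwise.
The upward force F acts at the right end, arm 4.8 m, giving F × 4.8 counterclockwise.
Setting net torque to zero: F × 4.8 = 951.1 → F = 951.1 / 4.8 = 198 N.

F ≈ 198 N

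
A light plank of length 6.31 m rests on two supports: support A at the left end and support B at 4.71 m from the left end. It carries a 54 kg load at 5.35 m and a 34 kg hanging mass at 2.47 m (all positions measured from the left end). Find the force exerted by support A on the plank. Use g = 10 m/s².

R_A ≈ 88.3 N

About support B:
Load: 54 × 10 = 540 N down at 5.35 m → arm 0.64 m, τ = 540 × 0.64 = 345.6 N·m clockwise.
Hanging mass: 34 × 10 = 340 N down at 2.47 m → arm 2.24 m, τ = 340 × 2.24 = 761.6 N·m counterclockwise.
Net load moment about support B = 416 N·m counterclockwise.
Reaction R at support A is upward at 0 m, arm 4.71 m → moment R × 4.71 clockwise.
Στ = 0 ⇒ R × 4.71 = 416 ⇒ R = 88.3 N.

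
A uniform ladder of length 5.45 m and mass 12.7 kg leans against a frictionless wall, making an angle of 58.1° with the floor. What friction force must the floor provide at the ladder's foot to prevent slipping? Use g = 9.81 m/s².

Take moments about the foot of the ladder.
Ladder weight 12.7×9.81 = 124.6 N acts at 2.725 m along the ladder; its horizontal arm is 2.725·cos58.1° = 1.44 m → τ = 179.4 N·m clockwise.
Wall normal N acts horizontally at the top; its moment arm is the height L sinθ = 5.45·sin58.1° = 4.627 m, counterclockwise.
Setting net torque to zero: N × 4.627 = 179.4 → N = 38.8 N.
ΣFx = 0: friction at the foot balances the wall's push, so f = N_wall = 38.8 N.

f ≈ 38.8 N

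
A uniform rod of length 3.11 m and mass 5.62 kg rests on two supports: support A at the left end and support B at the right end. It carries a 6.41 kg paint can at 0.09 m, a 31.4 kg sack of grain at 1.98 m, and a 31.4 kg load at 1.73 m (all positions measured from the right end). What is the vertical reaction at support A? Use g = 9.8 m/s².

Take moments about support B.
Beam weight: 5.62 × 9.8 = 55.08 N down at 1.555 m → arm 1.555 m, τ = 55.08 × 1.555 = 85.65 N·m counterclockwise.
Paint can: 6.41 × 9.8 = 62.82 N down at 0.09 m → arm 0.09 m, τ = 62.82 × 0.09 = 5.654 N·m counterclockwise.
Sack of grain: 31.4 × 9.8 = 307.7 N down at 1.98 m → arm 1.98 m, τ = 307.7 × 1.98 = 609.2 N·m counterclockwise.
Load: 31.4 × 9.8 = 307.7 N down at 1.73 m → arm 1.73 m, τ = 307.7 × 1.73 = 532.3 N·m counterclockwise.
Net load moment about support B = 1233 N·m counterclockwise.
Reaction R at support A is upward at 3.11 m, arm 3.11 m → moment R × 3.11 clockwise.
Setting net torque to zero: R × 3.11 = 1233 → R = 396 N.

R_A ≈ 396 N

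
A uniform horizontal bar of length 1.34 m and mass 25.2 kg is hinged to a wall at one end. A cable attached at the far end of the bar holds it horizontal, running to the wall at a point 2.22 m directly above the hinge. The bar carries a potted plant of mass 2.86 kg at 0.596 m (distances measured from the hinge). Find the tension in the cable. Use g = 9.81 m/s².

T ≈ 159 N

About the hinge:
Beam weight: 25.2 × 9.81 = 247.2 N down at 0.67 m → arm 0.67 m, τ = 247.2 × 0.67 = 165.6 N·m clockwise.
Potted plant: 2.86 × 9.81 = 28.06 N down at 0.596 m → arm 0.596 m, τ = 28.06 × 0.596 = 16.72 N·m clockwise.
Total clockwise load moment = 182.3 N·m.
The cable tension T acts at 1.34 m; only its component perpendicular to the bar, T sinθ, produces torque. sinθ = h/√(h²+d²) = 2.22/√(2.22²+1.34²) = 0.8561.
For rotational equilibrium, T × 1.34 × 0.8561 = 182.3, so T = 182.3 / 1.147 = 159 N.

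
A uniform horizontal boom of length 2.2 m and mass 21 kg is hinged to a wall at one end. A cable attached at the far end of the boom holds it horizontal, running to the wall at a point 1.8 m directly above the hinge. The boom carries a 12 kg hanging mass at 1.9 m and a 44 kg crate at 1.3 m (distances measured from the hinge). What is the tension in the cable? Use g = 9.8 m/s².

T ≈ 725 N

Choose the hinge as the axis so the unknown hinge reaction has zero arm there.
Beam weight: 21 × 9.8 = 205.8 N down at 1.1 m → arm 1.1 m, τ = 205.8 × 1.1 = 226.4 N·m clockwise.
Hanging mass: 12 × 9.8 = 117.6 N down at 1.9 m → arm 1.9 m, τ = 117.6 × 1.9 = 223.4 N·m clockwise.
Crate: 44 × 9.8 = 431.2 N down at 1.3 m → arm 1.3 m, τ = 431.2 × 1.3 = 560.6 N·m clockwise.
Total clockwise load moment = 1010 N·m.
The cable tension T acts at 2.2 m; only its component perpendicular to the boom, T sinθ, produces torque. sinθ = h/√(h²+d²) = 1.8/√(1.8²+2.2²) = 0.6332.
Setting net torque to zero: T × 2.2 × 0.6332 = 1010 → T = 1010 / 1.393 = 725 N.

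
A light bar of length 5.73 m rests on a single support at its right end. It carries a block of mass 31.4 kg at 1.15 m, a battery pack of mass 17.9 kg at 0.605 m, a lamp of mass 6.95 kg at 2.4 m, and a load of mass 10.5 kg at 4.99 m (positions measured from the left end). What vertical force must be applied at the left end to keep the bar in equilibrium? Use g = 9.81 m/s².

F ≈ 456 N

Take moments about the right end.
Block: 31.4 × 9.81 = 308 N down at 1.15 m → arm 4.58 m, τ = 308 × 4.58 = 1411 N·m counterclockwise.
Battery pack: 17.9 × 9.81 = 175.6 N down at 0.605 m → arm 5.125 m, τ = 175.6 × 5.125 = 899.9 N·m counterclockwise.
Lamp: 6.95 × 9.81 = 68.18 N down at 2.4 m → arm 3.33 m, τ = 68.18 × 3.33 = 227 N·m counterclockwise.
Load: 10.5 × 9.81 = 103 N down at 4.99 m → arm 0.74 m, τ = 103 × 0.74 = 76.22 N·m counterclockwise.
Net moment of the loads = 2614 N·m counterclockwise.
The upward force F acts at the left end, arm 5.73 m, giving F × 5.73 clockwise.
Balancing moments: F × 5.73 = 2614, giving F = 2614 / 5.73 = 456 N.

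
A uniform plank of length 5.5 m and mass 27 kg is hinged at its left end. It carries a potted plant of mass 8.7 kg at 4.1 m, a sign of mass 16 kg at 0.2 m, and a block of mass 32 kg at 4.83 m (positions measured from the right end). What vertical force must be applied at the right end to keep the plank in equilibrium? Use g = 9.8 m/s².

F ≈ 343 N

Sum moments about the left end (the unknown pivot reaction has zero arm there).
Beam weight: 27 × 9.8 = 264.6 N down at 2.75 m → arm 2.75 m, τ = 264.6 × 2.75 = 727.7 N·m clockwise.
Potted plant: 8.7 × 9.8 = 85.26 N down at 4.1 m → arm 1.4 m, τ = 85.26 × 1.4 = 119.4 N·m clockwise.
Sign: 16 × 9.8 = 156.8 N down at 0.2 m → arm 5.3 m, τ = 156.8 × 5.3 = 831 N·m clockwise.
Block: 32 × 9.8 = 313.6 N down at 4.83 m → arm 0.67 m, τ = 313.6 × 0.67 = 210.1 N·m clockwise.
Net moment of the loads = 1888 N·m clockwise.
The upward force F acts at the right end, arm 5.5 m, giving F × 5.5 counterclockwise.
Στ = 0 ⇒ F × 5.5 = 1888 ⇒ F = 1888 / 5.5 = 343 N.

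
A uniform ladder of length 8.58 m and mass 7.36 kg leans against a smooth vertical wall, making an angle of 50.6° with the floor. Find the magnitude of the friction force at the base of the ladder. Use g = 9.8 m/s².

Sum moments about the foot of the ladder (the floor normal and friction both act there and drop out).
Ladder weight 7.36×9.8 = 72.13 N acts at 4.29 m along the ladder; its horizontal arm is 4.29·cos50.6° = 2.723 m → τ = 196.4 N·m clockwise.
Wall normal N acts horizontally at the top; its moment arm is the height L sinθ = 8.58·sin50.6° = 6.63 m, counterclockwise.
Balancing moments: N × 6.63 = 196.4, giving N = 29.6 N.
ΣFx = 0: friction at the foot balances the wall's push, so f = N_wall = 29.6 N.

f ≈ 29.6 N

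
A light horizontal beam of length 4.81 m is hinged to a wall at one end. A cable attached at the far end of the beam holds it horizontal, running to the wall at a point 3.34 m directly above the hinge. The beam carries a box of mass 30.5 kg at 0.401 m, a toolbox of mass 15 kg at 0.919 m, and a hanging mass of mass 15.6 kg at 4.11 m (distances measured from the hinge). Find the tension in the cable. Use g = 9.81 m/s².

Sum moments about the hinge (the unknown hinge reaction has zero arm there).
Box: 30.5 × 9.81 = 299.2 N down at 0.401 m → arm 0.401 m, τ = 299.2 × 0.401 = 120 N·m clockwise.
Toolbox: 15 × 9.81 = 147.2 N down at 0.919 m → arm 0.919 m, τ = 147.2 × 0.919 = 135.3 N·m clockwise.
Hanging mass: 15.6 × 9.81 = 153 N down at 4.11 m → arm 4.11 m, τ = 153 × 4.11 = 628.8 N·m clockwise.
Total clockwise load moment = 884.1 N·m.
The cable tension T acts at 4.81 m; only its component perpendicular to the beam, T sinθ, produces torque. sinθ = h/√(h²+d²) = 3.34/√(3.34²+4.81²) = 0.5704.
For rotational equilibrium, T × 4.81 × 0.5704 = 884.1, so T = 884.1 / 2.744 = 322 N.

T ≈ 322 N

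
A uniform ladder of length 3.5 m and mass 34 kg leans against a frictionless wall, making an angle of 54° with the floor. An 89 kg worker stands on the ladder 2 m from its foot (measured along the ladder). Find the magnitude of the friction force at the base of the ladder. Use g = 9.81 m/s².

Choose the foot of the ladder as the axis so the floor normal and friction both act there and drop out.
Ladder weight 34×9.81 = 333.5 N acts at 1.75 m along the ladder; its horizontal arm is 1.75·cos54° = 1.029 m → τ = 343.2 N·m clockwise.
Worker: 89×9.81 = 873.1 N at 2 m → arm 1.176 m → τ = 1027 N·m clockwise.
Wall normal N acts horizontally at the top; its moment arm is the height L sinθ = 3.5·sin54° = 2.832 m, counterclockwise.
Balancing moments: N × 2.832 = 1370, giving N = 484 N.
ΣFx = 0: friction at the foot balances the wall's push, so f = N_wall = 484 N.

f ≈ 484 N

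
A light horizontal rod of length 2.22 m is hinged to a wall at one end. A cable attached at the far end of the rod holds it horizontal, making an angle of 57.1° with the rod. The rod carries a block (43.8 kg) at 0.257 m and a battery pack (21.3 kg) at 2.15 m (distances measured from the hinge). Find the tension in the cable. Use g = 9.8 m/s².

T ≈ 300 N

Sum moments about the hinge (the unknown hinge reaction has zero arm there).
Block: 43.8 × 9.8 = 429.2 N down at 0.257 m → arm 0.257 m, τ = 429.2 × 0.257 = 110.3 N·m clockwise.
Battery pack: 21.3 × 9.8 = 208.7 N down at 2.15 m → arm 2.15 m, τ = 208.7 × 2.15 = 448.7 N·m clockwise.
Total clockwise load moment = 559 N·m.
The cable tension T acts at 2.22 m; only its component perpendicular to the rod, T sinθ, produces torque. sin 57.1° = 0.8396.
Balancing moments: T × 2.22 × 0.8396 = 559, giving T = 559 / 1.864 = 300 N.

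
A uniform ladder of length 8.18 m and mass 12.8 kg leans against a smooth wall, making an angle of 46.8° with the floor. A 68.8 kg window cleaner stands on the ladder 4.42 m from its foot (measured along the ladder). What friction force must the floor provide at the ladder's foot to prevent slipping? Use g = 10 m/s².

Sum moments about the foot of the ladder (the floor normal and friction both act there and drop out).
Ladder weight 12.8×10 = 128 N acts at 4.09 m along the ladder; its horizontal arm is 4.09·cos46.8° = 2.8 m → τ = 358.4 N·m clockwise.
Window cleaner: 68.8×10 = 688 N at 4.42 m → arm 3.026 m → τ = 2082 N·m clockwise.
Wall normal N acts horizontally at the top; its moment arm is the height L sinθ = 8.18·sin46.8° = 5.963 m, counterclockwise.
Balancing moments: N × 5.963 = 2440, giving N = 409 N.
ΣFx = 0: friction at the foot balances the wall's push, so f = N_wall = 409 N.

f ≈ 409 N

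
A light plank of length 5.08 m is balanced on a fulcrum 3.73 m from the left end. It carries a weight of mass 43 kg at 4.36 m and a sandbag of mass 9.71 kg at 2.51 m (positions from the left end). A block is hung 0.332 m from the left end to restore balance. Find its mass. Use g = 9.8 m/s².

m ≈ 4.49 kg

About the fulcrum (at 3.73 m from the left end):
Weight: 43 × 9.8 = 421.4 N down at 4.36 m → arm 0.63 m, τ = 421.4 × 0.63 = 265.5 N·m clockwise.
Sandbag: 9.71 × 9.8 = 95.16 N down at 2.51 m → arm 1.22 m, τ = 95.16 × 1.22 = 116.1 N·m counterclockwise.
Net moment of known loads = 149.4 N·m clockwise.
An unknown mass m at 0.332 m has arm 3.398 m; its moment is m·g·3.398 counterclockwise.
For rotational equilibrium, m × 9.8 × 3.398 = 149.4, so m = 149.4 / (9.8 × 3.398) = 4.49 kg.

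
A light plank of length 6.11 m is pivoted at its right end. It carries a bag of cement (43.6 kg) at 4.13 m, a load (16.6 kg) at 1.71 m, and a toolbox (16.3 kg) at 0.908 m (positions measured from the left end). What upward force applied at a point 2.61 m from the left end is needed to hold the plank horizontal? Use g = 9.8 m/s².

F ≈ 684 N

Taking torques about the right end:
Bag of cement: 43.6 × 9.8 = 427.3 N down at 4.13 m → arm 1.98 m, τ = 427.3 × 1.98 = 846.1 N·m counterclockwise.
Load: 16.6 × 9.8 = 162.7 N down at 1.71 m → arm 4.4 m, τ = 162.7 × 4.4 = 715.9 N·m counterclockwise.
Toolbox: 16.3 × 9.8 = 159.7 N down at 0.908 m → arm 5.202 m, τ = 159.7 × 5.202 = 830.8 N·m counterclockwise.
Net moment of the loads = 2393 N·m counterclockwise.
The upward force F acts at a point 2.61 m from the left end, arm 3.5 m, giving F × 3.5 clockwise.
Balancing moments: F × 3.5 = 2393, giving F = 2393 / 3.5 = 684 N.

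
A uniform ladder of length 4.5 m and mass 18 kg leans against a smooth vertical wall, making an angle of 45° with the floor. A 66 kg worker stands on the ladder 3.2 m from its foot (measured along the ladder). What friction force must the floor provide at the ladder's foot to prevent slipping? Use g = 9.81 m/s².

f ≈ 549 N

Choose the foot of the ladder as the axis so the floor normal and friction both act there and drop out.
Ladder weight 18×9.81 = 176.6 N acts at 2.25 m along the ladder; its horizontal arm is 2.25·cos45° = 1.591 m → τ = 281 N·m clockwise.
Worker: 66×9.81 = 647.5 N at 3.2 m → arm 2.263 m → τ = 1465 N·m clockwise.
Wall normal N acts horizontally at the top; its moment arm is the height L sinθ = 4.5·sin45° = 3.182 m, counterclockwise.
Setting net torque to zero: N × 3.182 = 1746 → N = 549 N.
ΣFx = 0: friction at the foot balances the wall's push, so f = N_wall = 549 N.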